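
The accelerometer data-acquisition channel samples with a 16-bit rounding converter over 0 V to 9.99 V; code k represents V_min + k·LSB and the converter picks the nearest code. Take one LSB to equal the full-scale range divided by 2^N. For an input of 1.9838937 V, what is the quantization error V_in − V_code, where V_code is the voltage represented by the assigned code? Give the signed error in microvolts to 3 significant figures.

Span = 9.99 V. LSB = 9.99 V / 2^16 ≈ 152.4 µV.
(1.9838937 − (0)) / LSB = 1.9838937 × 65536/9.99 = 13014.6604. Nearest integer: k = 13015.
V_code = V_min + k × range/2^16 = 0 + 13015 × 9.99/65536 = 1.9839454651 V.
e = 1.9838937 − (1.9839454651) = −51.8 µV.

−51.8 µV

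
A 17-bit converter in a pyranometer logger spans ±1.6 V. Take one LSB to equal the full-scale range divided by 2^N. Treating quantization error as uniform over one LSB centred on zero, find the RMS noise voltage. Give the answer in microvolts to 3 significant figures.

7.05 µV

The full-scale span is 1.6 − (-1.6) = 3.2 V.
Step size = 3.2/131072 V = 24.414 µV.
For a uniform distribution on [−LSB/2, +LSB/2], V_rms = LSB/√12 = 24.414 µV/3.4641 = 7.05 µV.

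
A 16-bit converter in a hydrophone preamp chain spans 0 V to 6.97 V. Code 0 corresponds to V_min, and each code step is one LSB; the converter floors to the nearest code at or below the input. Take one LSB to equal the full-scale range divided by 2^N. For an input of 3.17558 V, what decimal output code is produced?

29858

Full-scale range = 6.97 V. LSB = 6.97 V / 2^16 ≈ 106.4 µV.
V_in − V_min = 3.17558 − (0) = 3.17558 V.
Divide by LSB: 3.17558 × 65536/6.97 = 29858.6529.
Truncating gives code 29858.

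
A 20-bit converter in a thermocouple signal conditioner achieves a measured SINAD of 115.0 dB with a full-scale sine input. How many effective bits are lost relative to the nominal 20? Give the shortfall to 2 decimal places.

N_eff = (115.0 − 1.76)/6.02 = 18.8106 bits.
20 − 18.8106 = 1.19 bits below nominal.

1.19 bits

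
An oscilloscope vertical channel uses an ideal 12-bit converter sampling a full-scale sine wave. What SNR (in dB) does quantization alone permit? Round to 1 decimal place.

74.0 dB

Ideal quantization SNR: 6.02 × 12 + 1.76 dB = 74.0 dB.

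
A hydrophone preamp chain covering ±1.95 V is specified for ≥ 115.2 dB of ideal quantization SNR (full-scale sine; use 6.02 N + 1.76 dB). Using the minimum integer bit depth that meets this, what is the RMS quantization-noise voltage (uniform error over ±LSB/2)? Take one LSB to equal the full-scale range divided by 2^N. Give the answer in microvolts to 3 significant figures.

Full-scale range = 1.95 V − (-1.95 V) = 3.9 V.
N ≥ (115.2 − 1.76)/6.02 = 18.844 → N_min = 19.
Step size = 3.9/524288 V = 7.4387 µV.
V_rms = LSB/√12 = 2.15 µV.

2.15 µV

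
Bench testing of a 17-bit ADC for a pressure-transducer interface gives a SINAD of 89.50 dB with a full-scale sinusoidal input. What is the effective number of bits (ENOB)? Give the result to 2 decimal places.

ENOB = (89.50 − 1.76)/6.02 = 14.5748 bits.

14.57 bits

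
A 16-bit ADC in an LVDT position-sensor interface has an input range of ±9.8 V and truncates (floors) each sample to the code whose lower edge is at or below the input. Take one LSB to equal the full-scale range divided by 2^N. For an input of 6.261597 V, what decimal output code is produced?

Full-scale range = 9.8 V − (-9.8 V) = 19.6 V. LSB = 19.6 V / 2^16 ≈ 299.1 µV.
code = ⌊(V_in − V_min)/LSB⌋ = ⌊(V_in − V_min) × 2^16 / range⌋
     = ⌊(6.261597 − (-9.8)) × 65536 / 19.6⌋ = ⌊16.061597 × 65536/19.6⌋
     = ⌊53704.736⌋ = 53704.

53704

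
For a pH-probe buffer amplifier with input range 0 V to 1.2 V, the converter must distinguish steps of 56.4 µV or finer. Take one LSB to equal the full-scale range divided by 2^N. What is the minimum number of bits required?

15 bits

Span = 1.2 V.
Levels needed ≥ 1.2/56.4 µV = 21280. 2^15 = 32768 suffices, so N_min = 15.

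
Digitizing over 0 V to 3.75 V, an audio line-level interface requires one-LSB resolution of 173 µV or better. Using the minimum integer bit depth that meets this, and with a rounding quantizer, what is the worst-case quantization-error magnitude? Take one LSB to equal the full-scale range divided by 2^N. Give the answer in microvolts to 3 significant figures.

57.2 µV

Range is 3.75 V.
Need 2^N ≥ 3.75 V / 173 µV = 21680 → N_min = 15.
Step size = 3.75/32768 V = 114.44 µV.
Max error for round-to-nearest is LSB/2 = 57.2 µV.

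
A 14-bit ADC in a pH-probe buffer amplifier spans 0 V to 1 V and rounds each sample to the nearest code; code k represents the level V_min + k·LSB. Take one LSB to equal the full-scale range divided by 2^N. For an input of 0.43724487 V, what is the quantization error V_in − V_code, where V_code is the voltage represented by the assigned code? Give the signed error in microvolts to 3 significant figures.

V_FS = 1 V. LSB = 1 V / 2^14 ≈ 61.04 µV.
(0.43724487 − (0)) / LSB = 0.43724487 × 16384/1 = 7163.8200. Nearest integer: k = 7164.
Reconstructed level: 0 + 7164 × 1/16384 V = 0.43725585938 V.
V_in − V_code = 0.43724487 − (0.43725585938) = −11.0 µV.

−11.0 µV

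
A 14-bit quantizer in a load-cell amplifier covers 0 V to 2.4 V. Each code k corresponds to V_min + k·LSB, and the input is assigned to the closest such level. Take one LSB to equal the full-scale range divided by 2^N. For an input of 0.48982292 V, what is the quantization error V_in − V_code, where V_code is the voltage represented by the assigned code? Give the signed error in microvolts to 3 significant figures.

−20.8 µV

V_FS = 2.4 V. LSB = 2.4 V / 2^14 ≈ 146.5 µV.
(0.48982292 − (0)) / LSB = 0.48982292 × 16384/2.4 = 3343.8578. Nearest integer: k = 3344.
V_code = V_min + k × range/2^14 = 0 + 3344 × 2.4/16384 = 0.48984375000 V.
e = 0.48982292 − (0.48984375000) = −20.8 µV.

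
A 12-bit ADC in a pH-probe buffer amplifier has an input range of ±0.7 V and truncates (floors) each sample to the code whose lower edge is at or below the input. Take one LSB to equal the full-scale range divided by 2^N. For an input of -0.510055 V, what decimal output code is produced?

The full-scale span is 0.7 − (-0.7) = 1.4 V. LSB = 1.4 V / 2^12 ≈ 341.8 µV.
V_in − V_min = -0.510055 − (-0.7) = 0.189945 V.
Divide by LSB: 0.189945 × 4096/1.4 = 555.7248.
Truncating gives code 555.

555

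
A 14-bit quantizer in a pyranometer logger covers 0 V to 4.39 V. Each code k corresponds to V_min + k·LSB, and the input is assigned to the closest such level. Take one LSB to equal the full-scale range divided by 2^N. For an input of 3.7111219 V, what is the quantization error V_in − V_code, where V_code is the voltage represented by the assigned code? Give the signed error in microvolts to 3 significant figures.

V_FS = 4.39 V. LSB = 4.39 V / 2^14 ≈ 267.9 µV.
(3.7111219 − (0)) / LSB = 3.7111219 × 16384/4.39 = 13850.3465. Nearest integer: k = 13850.
V_code = 0 + (13850/16384) × 4.39 = 3.7110290527 V.
Error = V_in − V_code = 3.7111219 − (3.7110290527) = +92.8 µV.

+92.8 µV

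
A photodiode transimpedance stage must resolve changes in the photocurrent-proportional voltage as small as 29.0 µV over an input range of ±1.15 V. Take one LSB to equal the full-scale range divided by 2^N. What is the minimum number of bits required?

17 bits

The full-scale span is 1.15 − (-1.15) = 2.3 V.
Need 2^N ≥ 2.3 V / 29.0 µV = 79310 → N_min = 17.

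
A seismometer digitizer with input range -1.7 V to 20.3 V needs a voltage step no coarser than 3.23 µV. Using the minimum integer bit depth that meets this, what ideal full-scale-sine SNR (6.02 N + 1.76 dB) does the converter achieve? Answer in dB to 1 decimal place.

140.2 dB

Full-scale range = 20.3 V − (-1.7 V) = 22 V.
22 V / 3.23 µV = 6.811e6. Since 2^22 = 4194304 and 2^23 = 8388608, N = 23.
SNR = 6.02 × 23 + 1.76 = 140.22 dB.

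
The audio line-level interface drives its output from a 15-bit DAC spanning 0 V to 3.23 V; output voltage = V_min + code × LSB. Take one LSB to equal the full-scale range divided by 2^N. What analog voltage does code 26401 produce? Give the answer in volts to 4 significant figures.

Range is 3.23 V. LSB = 3.23 V / 2^15.
V_out = V_min + code × LSB = 0 V + 26401 × 3.23 V / 32768
      = 0 V + 2.60239 V = 2.60239 V.

2.602 V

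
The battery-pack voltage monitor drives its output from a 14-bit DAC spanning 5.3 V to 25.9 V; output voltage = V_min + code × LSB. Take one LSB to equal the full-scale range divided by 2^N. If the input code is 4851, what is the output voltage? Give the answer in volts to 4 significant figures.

The full-scale span is 25.9 − (5.3) = 20.6 V. LSB = 20.6 V / 2^14.
Output = V_min + (4851/16384) × range = 5.3 + 0.296082 × 20.6 V
      = 5.3 V + 6.09928 V = 11.3993 V.

11.40 V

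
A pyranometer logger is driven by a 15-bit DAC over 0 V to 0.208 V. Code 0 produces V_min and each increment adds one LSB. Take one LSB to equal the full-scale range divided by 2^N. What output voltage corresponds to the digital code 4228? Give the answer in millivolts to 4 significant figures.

26.84 mV

Range is 0.208 V. LSB = 0.208 V / 2^15.
Output = V_min + (4228/32768) × range = 0 + 0.129028 × 0.208 V
      = 0 + 0.0268379 = 0.0268379 V.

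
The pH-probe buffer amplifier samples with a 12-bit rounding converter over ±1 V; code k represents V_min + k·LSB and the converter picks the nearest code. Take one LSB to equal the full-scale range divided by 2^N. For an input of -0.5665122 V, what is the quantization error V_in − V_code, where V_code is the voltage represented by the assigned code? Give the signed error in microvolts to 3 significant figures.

−106 µV

Range = 1 − (-1) = 2 V. LSB = 2 V / 2^12 ≈ 488.3 µV.
Position in LSBs: (-0.5665122 − (-1)) × 4096/2 = 887.7830; rounding gives k = 888.
Reconstructed level: -1 + 888 × 2/4096 V = -0.5664062500 V.
V_in − V_code = -0.5665122 − (-0.5664062500) = −106 µV.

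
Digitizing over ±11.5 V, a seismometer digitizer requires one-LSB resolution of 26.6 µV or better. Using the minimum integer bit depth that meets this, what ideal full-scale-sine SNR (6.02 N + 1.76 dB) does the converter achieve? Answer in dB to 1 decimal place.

Range = 11.5 − (-11.5) = 23 V.
Need 2^N ≥ 23 V / 26.6 µV = 864700 → N_min = 20.
Ideal SNR at N = 20: 6.02·20 + 1.76 = 122.2 dB.

122.2 dB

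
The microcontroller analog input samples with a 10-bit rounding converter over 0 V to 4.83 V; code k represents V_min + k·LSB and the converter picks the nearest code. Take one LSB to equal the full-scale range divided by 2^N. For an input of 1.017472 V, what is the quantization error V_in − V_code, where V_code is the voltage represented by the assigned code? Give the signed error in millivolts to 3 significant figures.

Span = 4.83 V. LSB = 4.83 V / 2^10 ≈ 4.717 mV.
(V_in − V_min)/LSB = (1.017472 − (0)) × 1024/4.83 = 215.7125 → nearest code k = 216.
Reconstructed level: 0 + 216 × 4.83/1024 V = 1.018828125 V.
e = 1.017472 − (1.018828125) = −1.36 mV.

−1.36 mV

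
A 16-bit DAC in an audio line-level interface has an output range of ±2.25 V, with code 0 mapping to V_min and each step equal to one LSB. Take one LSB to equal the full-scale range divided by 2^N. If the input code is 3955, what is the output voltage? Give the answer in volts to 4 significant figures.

-1.978 V

Span: 2.25 V − (-2.25 V) = 4.5 V. LSB = 4.5 V / 2^16.
V_out = V_min + code × LSB = -2.25 V + 3955 × 4.5 V / 65536
      = -2.25 + 0.271568 = -1.97843 V.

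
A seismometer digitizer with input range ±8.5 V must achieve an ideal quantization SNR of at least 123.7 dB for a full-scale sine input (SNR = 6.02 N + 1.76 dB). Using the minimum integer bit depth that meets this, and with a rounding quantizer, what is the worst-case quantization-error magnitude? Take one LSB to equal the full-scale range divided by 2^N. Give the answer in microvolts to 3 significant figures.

4.05 µV

Range = 8.5 − (-8.5) = 17 V.
6.02 N + 1.76 ≥ 123.7 gives N ≥ 20.256, so the minimum integer is 21.
LSB = 17 V / 2^21 = 8.1062 µV.
Max error for round-to-nearest is LSB/2 = 4.05 µV.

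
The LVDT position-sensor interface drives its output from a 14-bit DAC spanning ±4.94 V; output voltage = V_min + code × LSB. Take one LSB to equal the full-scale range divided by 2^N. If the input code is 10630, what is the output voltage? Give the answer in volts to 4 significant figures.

1.470 V

The full-scale span is 4.94 − (-4.94) = 9.88 V. LSB = 9.88 V / 2^14.
Output = V_min + (10630/16384) × range = -4.94 + 0.648804 × 9.88 V
      = -4.94 V + 6.41018 V = 1.47018 V.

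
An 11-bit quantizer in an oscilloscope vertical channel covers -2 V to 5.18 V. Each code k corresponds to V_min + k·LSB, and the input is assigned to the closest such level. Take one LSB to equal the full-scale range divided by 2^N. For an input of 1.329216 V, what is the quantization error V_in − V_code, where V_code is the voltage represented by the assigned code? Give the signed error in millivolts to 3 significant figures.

−1.35 mV

Full-scale range = 5.18 V − (-2 V) = 7.18 V. LSB = 7.18 V / 2^11 ≈ 3.506 mV.
(1.329216 − (-2)) / LSB = 3.329216 × 2048/7.18 = 949.6148. Nearest integer: k = 950.
Reconstructed level: -2 + 950 × 7.18/2048 V = 1.330566406 V.
V_in − V_code = 1.329216 − (1.330566406) = −1.35 mV.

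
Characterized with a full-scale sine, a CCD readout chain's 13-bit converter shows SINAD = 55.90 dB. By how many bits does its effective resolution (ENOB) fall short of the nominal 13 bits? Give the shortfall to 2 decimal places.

4.01 bits

N_eff = (55.90 − 1.76)/6.02 = 8.9934 bits.
Lost resolution: 13 − 8.9934 = 4.0066 bits.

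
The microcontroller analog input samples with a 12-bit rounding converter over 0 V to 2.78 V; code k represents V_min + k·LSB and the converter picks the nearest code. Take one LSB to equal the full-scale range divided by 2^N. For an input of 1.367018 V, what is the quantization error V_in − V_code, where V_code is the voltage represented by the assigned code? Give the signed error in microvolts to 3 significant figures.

Full-scale range = 2.78 V. LSB = 2.78 V / 2^12 ≈ 0.6787 mV.
(1.367018 − (0)) / LSB = 1.367018 × 4096/2.78 = 2014.1388. Nearest integer: k = 2014.
Reconstructed level: 0 + 2014 × 2.78/4096 V = 1.366923828 V.
V_in − V_code = 1.367018 − (1.366923828) = +94.2 µV.

+94.2 µV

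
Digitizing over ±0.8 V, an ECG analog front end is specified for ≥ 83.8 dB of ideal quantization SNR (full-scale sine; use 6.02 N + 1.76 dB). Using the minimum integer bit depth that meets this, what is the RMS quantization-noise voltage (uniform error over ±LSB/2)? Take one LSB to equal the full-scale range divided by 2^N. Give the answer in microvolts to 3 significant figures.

Span: 0.8 V − (-0.8 V) = 1.6 V.
Solving 6.02 N ≥ 83.8 − 1.76: N ≥ 13.628. Round up → N = 14.
LSB = 1.6 V / 2^14 = 97.656 µV.
V_rms = LSB/√12 = 28.2 µV.

28.2 µV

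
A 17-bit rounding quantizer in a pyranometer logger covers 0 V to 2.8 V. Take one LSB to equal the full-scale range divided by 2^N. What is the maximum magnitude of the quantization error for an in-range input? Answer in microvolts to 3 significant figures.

10.7 µV

Full-scale range = 2.8 V.
Step size = 2.8/131072 V = 21.362 µV.
Worst-case error for round-to-nearest is half an LSB: 10.7 µV.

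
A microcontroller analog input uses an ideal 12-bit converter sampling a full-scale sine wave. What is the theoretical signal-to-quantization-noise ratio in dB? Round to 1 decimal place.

For an ideal N-bit converter with full-scale sine input, SNR = 6.02 N + 1.76 dB. SNR = 6.02 × 12 + 1.76 = 72.24 + 1.76 = 74.00 dB.

74.0 dB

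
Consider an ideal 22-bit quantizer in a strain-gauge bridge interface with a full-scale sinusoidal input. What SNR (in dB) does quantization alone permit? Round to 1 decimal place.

134.2 dB

SNR = 6.02·22 + 1.76 = 134.20 dB.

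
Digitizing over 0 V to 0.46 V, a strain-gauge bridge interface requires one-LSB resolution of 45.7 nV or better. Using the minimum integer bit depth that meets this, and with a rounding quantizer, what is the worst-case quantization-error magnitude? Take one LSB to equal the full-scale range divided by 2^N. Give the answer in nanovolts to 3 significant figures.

13.7 nV

Span = 0.46 V.
Required number of levels: 0.46/45.7 nV = 1.0066e7; smallest N with 2^N ≥ that is 24.
One LSB is 0.46 V / 16777216 = 27.418 nV.
Max error for round-to-nearest is LSB/2 = 13.7 nV.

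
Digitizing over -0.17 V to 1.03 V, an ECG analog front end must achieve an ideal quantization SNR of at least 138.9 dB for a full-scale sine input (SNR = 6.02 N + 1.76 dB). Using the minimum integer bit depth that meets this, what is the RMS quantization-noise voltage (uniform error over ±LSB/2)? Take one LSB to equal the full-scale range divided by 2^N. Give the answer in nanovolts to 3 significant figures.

Span: 1.03 V − (-0.17 V) = 1.2 V.
N ≥ (138.9 − 1.76)/6.02 = 22.781 → N_min = 23.
LSB = 1.2 V ÷ 2^23 = 1.2/8388608 V = 143.05 nV.
V_rms = LSB/√12 = 41.3 nV.

41.3 nV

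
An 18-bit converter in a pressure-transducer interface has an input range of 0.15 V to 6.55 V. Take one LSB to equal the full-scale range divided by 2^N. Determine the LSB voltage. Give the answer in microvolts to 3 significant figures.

Range = 6.55 − (0.15) = 6.4 V.
2^18 = 262144 levels.
One LSB is 6.4 V / 262144 = 24.4 µV.

24.4 µV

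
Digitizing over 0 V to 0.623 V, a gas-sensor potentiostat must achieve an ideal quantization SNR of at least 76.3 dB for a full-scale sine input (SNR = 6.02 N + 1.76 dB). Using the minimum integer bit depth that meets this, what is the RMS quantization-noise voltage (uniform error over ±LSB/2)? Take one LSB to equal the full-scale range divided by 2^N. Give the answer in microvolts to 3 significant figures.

Range is 0.623 V.
6.02 N + 1.76 ≥ 76.3 gives N ≥ 12.382, so the minimum integer is 13.
LSB = 0.623 V / 2^13 = 76.050 µV.
σ_q = LSB/√12 = 76.050 µV/3.4641 = 22.0 µV.

22.0 µV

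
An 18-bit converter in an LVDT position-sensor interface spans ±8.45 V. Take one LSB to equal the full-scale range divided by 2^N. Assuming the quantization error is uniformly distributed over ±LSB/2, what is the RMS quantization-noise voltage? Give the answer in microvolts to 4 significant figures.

18.61 µV

The full-scale span is 8.45 − (-8.45) = 16.9 V.
One LSB is 16.9 V / 262144 = 64.4684 µV.
For a uniform distribution on [−LSB/2, +LSB/2], V_rms = LSB/√12 = 64.4684 µV/3.4641 = 18.61 µV.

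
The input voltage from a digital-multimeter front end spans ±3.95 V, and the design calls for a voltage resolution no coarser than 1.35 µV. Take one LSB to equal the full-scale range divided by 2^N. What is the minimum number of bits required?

23 bits

Span: 3.95 V − (-3.95 V) = 7.9 V.
Required number of levels: 7.9/1.35 µV = 5.8519e6; smallest N with 2^N ≥ that is 23.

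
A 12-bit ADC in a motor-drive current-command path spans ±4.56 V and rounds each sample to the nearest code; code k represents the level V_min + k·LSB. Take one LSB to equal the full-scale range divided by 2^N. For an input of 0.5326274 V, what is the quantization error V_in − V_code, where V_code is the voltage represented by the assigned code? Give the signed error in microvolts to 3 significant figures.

Full-scale range = 4.56 V − (-4.56 V) = 9.12 V. LSB = 9.12 V / 2^12 ≈ 2.227 mV.
(V_in − V_min)/LSB = (0.5326274 − (-4.56)) × 4096/9.12 = 2287.2151 → nearest code k = 2287.
Reconstructed level: -4.56 + 2287 × 9.12/4096 V = 0.5321484375 V.
e = 0.5326274 − (0.5321484375) = +479 µV.

+479 µV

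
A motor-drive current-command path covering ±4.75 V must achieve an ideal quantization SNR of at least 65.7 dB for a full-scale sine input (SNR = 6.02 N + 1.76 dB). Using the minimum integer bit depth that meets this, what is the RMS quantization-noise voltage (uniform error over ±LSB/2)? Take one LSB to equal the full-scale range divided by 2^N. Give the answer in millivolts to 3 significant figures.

Full-scale range = 4.75 V − (-4.75 V) = 9.5 V.
6.02 N + 1.76 ≥ 65.7 gives N ≥ 10.621, so the minimum integer is 11.
LSB = 9.5 V / 2^11 = 4.6387 mV.
V_rms = LSB/√12 = 1.34 mV.

1.34 mV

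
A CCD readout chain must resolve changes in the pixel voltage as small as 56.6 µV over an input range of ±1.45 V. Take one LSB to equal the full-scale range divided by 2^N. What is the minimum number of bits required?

16 bits

Range = 1.45 − (-1.45) = 2.9 V.
Required number of levels: 2.9/56.6 µV = 51237; smallest N with 2^N ≥ that is 16.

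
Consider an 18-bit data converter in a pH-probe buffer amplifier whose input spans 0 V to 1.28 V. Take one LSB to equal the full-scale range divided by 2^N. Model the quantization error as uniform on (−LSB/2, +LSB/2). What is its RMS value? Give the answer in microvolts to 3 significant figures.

1.41 µV

Full-scale range = 1.28 V.
LSB = 1.28 V / 2^18 = 4.8828 µV.
RMS of a uniform error over width LSB is LSB/√12 = 1.41 µV.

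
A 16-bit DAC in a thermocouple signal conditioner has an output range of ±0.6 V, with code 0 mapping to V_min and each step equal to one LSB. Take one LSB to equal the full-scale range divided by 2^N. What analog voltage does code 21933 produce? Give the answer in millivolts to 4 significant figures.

Span: 0.6 V − (-0.6 V) = 1.2 V. LSB = 1.2 V / 2^16.
Output = V_min + (21933/65536) × range = -0.6 + 0.334671 × 1.2 V
      = -0.6 V + 0.401605 V = -0.198395 V.

-198.4 mV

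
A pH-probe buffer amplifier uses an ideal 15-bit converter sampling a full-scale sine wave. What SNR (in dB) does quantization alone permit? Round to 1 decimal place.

Ideal quantization SNR: 6.02 × 15 + 1.76 dB = 92.1 dB.

92.1 dB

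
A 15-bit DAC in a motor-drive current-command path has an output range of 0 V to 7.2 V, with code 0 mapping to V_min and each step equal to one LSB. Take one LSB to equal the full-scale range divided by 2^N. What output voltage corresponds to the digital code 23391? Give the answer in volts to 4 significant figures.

Range is 7.2 V. LSB = 7.2 V / 2^15.
Output = V_min + (23391/32768) × range = 0 + 0.713837 × 7.2 V
      = 0 + 5.13962 = 5.13962 V.

5.140 V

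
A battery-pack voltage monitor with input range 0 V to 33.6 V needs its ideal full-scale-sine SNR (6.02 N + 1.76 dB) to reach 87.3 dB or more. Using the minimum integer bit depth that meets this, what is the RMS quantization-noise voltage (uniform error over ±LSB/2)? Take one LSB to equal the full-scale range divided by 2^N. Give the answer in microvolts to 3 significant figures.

296 µV

V_FS = 33.6 V.
Required N = ⌈(87.3 − 1.76)/6.02⌉ = ⌈14.209⌉ = 15.
Step size = 33.6/32768 V = 1.0254 mV.
V_rms = LSB/√12 = 296 µV.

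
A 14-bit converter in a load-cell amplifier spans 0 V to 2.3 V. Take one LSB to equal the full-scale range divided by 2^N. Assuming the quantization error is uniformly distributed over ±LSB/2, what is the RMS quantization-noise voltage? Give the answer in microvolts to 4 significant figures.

40.52 µV

V_FS = 2.3 V.
Step size = 2.3/16384 V = 140.381 µV.
RMS of a uniform error over width LSB is LSB/√12 = 40.52 µV.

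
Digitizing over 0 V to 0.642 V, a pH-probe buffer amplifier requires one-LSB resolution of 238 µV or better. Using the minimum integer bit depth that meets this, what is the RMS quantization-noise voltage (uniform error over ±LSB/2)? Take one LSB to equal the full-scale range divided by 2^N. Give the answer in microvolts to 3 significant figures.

V_FS = 0.642 V.
Need 2^N ≥ 0.642 V / 238 µV = 2697 → N_min = 12.
LSB = 0.642 V / 2^12 = 156.74 µV.
V_rms = LSB/√12 = 45.2 µV.

45.2 µV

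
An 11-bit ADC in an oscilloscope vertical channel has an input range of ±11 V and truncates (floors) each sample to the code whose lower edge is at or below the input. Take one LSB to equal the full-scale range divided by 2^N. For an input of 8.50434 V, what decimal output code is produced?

1815

Range = 11 − (-11) = 22 V. LSB = 22 V / 2^11 ≈ 10.74 mV.
V_in − V_min = 8.50434 − (-11) = 19.50434 V.
Divide by LSB: 19.50434 × 2048/22 = 1815.6767.
Truncating gives code 1815.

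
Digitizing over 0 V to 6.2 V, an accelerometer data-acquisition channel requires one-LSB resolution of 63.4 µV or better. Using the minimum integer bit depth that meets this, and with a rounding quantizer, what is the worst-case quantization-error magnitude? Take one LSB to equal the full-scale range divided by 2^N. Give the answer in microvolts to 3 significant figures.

23.7 µV

Range is 6.2 V.
6.2 V / 63.4 µV = 97790. Since 2^16 = 65536 and 2^17 = 131072, N = 17.
LSB = 6.2 V ÷ 2^17 = 6.2/131072 V = 47.302 µV.
Half an LSB is 23.7 µV.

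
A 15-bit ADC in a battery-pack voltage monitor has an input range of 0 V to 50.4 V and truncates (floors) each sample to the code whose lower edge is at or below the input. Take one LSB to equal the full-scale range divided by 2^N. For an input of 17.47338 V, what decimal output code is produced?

11360

Full-scale range = 50.4 V. LSB = 50.4 V / 2^15 ≈ 1.538 mV.
code = ⌊(V_in − V_min)/LSB⌋ = ⌊(V_in − V_min) × 2^15 / range⌋
     = ⌊(17.47338 − (0)) × 32768 / 50.4⌋ = ⌊17.47338 × 32768/50.4⌋
     = ⌊11360.471⌋ = 11360.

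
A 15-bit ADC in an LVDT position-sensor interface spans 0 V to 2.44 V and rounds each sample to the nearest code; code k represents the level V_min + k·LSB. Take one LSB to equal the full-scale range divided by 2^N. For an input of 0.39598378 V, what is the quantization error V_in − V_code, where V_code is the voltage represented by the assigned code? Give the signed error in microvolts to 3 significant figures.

−9.87 µV

Range is 2.44 V. LSB = 2.44 V / 2^15 ≈ 74.46 µV.
(V_in − V_min)/LSB = (0.39598378 − (0)) × 32768/2.44 = 5317.8674 → nearest code k = 5318.
Reconstructed level: 0 + 5318 × 2.44/32768 V = 0.39599365234 V.
Error = V_in − V_code = 0.39598378 − (0.39599365234) = −9.87 µV.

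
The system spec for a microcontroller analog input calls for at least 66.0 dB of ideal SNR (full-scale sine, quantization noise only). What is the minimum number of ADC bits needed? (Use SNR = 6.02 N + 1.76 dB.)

11 bits

Required N = ⌈(66.0 − 1.76)/6.02⌉ = ⌈10.671⌉ = 11.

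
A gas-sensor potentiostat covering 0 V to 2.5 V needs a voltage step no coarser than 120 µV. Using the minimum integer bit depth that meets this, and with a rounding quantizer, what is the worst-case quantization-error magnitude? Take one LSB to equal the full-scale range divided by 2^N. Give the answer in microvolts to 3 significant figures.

Range is 2.5 V.
2.5 V / 120 µV = 20830. Since 2^14 = 16384 and 2^15 = 32768, N = 15.
Step size = 2.5/32768 V = 76.294 µV.
|e|_max = LSB/2 = 38.1 µV.

38.1 µV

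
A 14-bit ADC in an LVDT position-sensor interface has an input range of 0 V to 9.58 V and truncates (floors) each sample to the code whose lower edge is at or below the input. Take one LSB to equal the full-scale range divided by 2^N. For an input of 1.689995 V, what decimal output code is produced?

V_FS = 9.58 V. LSB = 9.58 V / 2^14 ≈ 0.5847 mV.
code = ⌊(V_in − V_min)/LSB⌋ = ⌊(V_in − V_min) × 2^14 / range⌋
     = ⌊(1.689995 − (0)) × 16384 / 9.58⌋ = ⌊1.689995 × 16384/9.58⌋
     = ⌊2890.280⌋ = 2890.

2890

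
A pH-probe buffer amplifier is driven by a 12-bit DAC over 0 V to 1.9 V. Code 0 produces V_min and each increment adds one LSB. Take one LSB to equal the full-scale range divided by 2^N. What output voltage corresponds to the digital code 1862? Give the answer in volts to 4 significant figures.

0.8637 V

Full-scale range = 1.9 V. LSB = 1.9 V / 2^12.
Output = V_min + (1862/4096) × range = 0 + 0.454590 × 1.9 V
      = 0 + 0.863721 = 0.863721 V.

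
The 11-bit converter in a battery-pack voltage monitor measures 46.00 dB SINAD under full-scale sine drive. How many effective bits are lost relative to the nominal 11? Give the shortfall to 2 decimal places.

N_eff = (46.00 − 1.76)/6.02 = 7.3488 bits.
Lost resolution: 11 − 7.3488 = 3.6512 bits.

3.65 bits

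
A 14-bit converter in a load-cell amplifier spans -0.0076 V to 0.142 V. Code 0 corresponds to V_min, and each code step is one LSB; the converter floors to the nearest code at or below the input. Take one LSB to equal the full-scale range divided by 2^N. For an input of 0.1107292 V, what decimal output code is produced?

12959

The full-scale span is 0.142 − (-0.0076) = 0.1496 V. LSB = 0.1496 V / 2^14 ≈ 9.131 µV.
V_in − V_min = 0.1107292 − (-0.0076) = 0.1183292 V.
Divide by LSB: 0.1183292 × 16384/0.1496 = 12959.2621.
Truncating gives code 12959.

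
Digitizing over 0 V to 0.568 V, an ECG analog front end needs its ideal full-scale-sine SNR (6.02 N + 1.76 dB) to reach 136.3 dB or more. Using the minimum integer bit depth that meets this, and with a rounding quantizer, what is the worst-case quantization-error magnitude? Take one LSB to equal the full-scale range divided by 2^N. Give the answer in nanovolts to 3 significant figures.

33.9 nV

V_FS = 0.568 V.
Required N = ⌈(136.3 − 1.76)/6.02⌉ = ⌈22.349⌉ = 23.
LSB = 0.568 V / 2^23 = 67.711 nV.
Half an LSB is 33.9 nV.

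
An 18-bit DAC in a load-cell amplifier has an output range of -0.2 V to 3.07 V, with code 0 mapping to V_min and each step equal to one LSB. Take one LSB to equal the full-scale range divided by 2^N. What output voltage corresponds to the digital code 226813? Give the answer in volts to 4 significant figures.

Full-scale range = 3.07 V − (-0.2 V) = 3.27 V. LSB = 3.27 V / 2^18.
Output = V_min + (226813/262144) × range = -0.2 + 0.865223 × 3.27 V
      = -0.2 + 2.82928 = 2.62928 V.

2.629 V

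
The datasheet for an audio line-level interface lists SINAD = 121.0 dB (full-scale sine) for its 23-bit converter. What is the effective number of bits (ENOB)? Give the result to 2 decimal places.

ENOB = (SINAD − 1.76) / 6.02 = (121.0 − 1.76) / 6.02 = 119.24 / 6.02 = 19.8073.

19.81 bits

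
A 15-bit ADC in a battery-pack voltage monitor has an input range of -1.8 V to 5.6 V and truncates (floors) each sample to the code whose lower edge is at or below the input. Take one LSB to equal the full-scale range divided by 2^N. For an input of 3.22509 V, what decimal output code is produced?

22251

Span: 5.6 V − (-1.8 V) = 7.4 V. LSB = 7.4 V / 2^15 ≈ 225.8 µV.
V_in − V_min = 3.22509 − (-1.8) = 5.02509 V.
Divide by LSB: 5.02509 × 32768/7.4 = 22251.6418.
Truncating gives code 22251.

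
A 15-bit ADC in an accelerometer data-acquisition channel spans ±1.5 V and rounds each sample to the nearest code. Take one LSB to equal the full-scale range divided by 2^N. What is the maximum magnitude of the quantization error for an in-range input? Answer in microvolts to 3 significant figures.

The full-scale span is 1.5 − (-1.5) = 3 V.
LSB = 3 V ÷ 2^15 = 3/32768 V = 91.553 µV.
|e|_max = LSB/2 = 45.8 µV.

45.8 µV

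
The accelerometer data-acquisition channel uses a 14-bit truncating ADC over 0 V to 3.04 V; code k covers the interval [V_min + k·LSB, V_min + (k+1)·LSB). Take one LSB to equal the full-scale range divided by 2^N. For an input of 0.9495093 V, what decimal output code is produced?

Range is 3.04 V. LSB = 3.04 V / 2^14 ≈ 185.5 µV.
V_in − V_min = 0.9495093 − (0) = 0.9495093 V.
Divide by LSB: 0.9495093 × 16384/3.04 = 5117.3554.
Truncating gives code 5117.

5117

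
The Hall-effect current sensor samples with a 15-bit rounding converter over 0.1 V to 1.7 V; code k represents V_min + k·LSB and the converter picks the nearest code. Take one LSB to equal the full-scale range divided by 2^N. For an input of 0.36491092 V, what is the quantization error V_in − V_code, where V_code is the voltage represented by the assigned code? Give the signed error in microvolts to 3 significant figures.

+18.3 µV

The full-scale span is 1.7 − (0.1) = 1.6 V. LSB = 1.6 V / 2^15 ≈ 48.83 µV.
(0.36491092 − (0.1)) / LSB = 0.26491092 × 32768/1.6 = 5425.3756. Nearest integer: k = 5425.
V_code = 0.1 + (5425/32768) × 1.6 = 0.36489257813 V.
Error = V_in − V_code = 0.36491092 − (0.36489257813) = +18.3 µV.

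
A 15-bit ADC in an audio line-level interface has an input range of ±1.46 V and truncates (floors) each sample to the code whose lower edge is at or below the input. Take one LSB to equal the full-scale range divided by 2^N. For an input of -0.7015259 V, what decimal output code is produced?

8511

The full-scale span is 1.46 − (-1.46) = 2.92 V. LSB = 2.92 V / 2^15 ≈ 89.11 µV.
code = ⌊(V_in − V_min)/LSB⌋ = ⌊(V_in − V_min) × 2^15 / range⌋
     = ⌊(-0.7015259 − (-1.46)) × 32768 / 2.92⌋ = ⌊0.7584741 × 32768/2.92⌋
     = ⌊8511.534⌋ = 8511.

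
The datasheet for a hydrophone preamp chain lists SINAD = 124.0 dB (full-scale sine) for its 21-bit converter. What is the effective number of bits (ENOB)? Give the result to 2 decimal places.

ENOB = (124.0 − 1.76)/6.02 = 20.3056 bits.

20.31 bits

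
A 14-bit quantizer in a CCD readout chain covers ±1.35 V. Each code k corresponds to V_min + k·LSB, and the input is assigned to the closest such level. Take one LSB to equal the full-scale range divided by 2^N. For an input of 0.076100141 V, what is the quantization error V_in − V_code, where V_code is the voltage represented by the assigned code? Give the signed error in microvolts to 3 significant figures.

Range = 1.35 − (-1.35) = 2.7 V. LSB = 2.7 V / 2^14 ≈ 164.8 µV.
(V_in − V_min)/LSB = (0.076100141 − (-1.35)) × 16384/2.7 = 8653.7869 → nearest code k = 8654.
V_code = -1.35 + (8654/16384) × 2.7 = 0.076135253906 V.
V_in − V_code = 0.076100141 − (0.076135253906) = −35.1 µV.

−35.1 µV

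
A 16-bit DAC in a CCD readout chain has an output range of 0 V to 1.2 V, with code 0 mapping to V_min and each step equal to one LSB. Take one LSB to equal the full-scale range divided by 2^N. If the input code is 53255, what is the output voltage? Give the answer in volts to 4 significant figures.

0.9751 V

Full-scale range = 1.2 V. LSB = 1.2 V / 2^16.
V_out = 0 + 53255 × (1.2/65536) V
      = 0 V + 0.975128 V = 0.975128 V.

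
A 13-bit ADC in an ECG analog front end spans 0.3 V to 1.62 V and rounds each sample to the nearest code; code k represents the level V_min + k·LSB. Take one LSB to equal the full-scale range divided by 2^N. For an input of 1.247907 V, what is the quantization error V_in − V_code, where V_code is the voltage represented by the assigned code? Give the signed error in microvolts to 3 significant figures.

−37.3 µV

Full-scale range = 1.62 V − (0.3 V) = 1.32 V. LSB = 1.32 V / 2^13 ≈ 161.1 µV.
(1.247907 − (0.3)) / LSB = 0.947907 × 8192/1.32 = 5882.7683. Nearest integer: k = 5883.
Reconstructed level: 0.3 + 5883 × 1.32/8192 V = 1.247944336 V.
Error = V_in − V_code = 1.247907 − (1.247944336) = −37.3 µV.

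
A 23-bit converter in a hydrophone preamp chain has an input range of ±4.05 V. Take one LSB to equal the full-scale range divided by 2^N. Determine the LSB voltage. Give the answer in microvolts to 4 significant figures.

0.9656 µV

Range = 4.05 − (-4.05) = 8.1 V.
There are 2^23 = 8388608 steps.
LSB = 8.1 V ÷ 2^23 = 8.1/8388608 V = 0.9656 µV.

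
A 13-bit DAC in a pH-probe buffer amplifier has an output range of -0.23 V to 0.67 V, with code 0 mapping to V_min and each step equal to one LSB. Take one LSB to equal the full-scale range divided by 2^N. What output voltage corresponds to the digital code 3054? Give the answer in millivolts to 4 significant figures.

105.5 mV

Span: 0.67 V − (-0.23 V) = 0.9 V. LSB = 0.9 V / 2^13.
V_out = V_min + code × LSB = -0.23 V + 3054 × 0.9 V / 8192
      = -0.23 + 0.335522 = 0.105522 V.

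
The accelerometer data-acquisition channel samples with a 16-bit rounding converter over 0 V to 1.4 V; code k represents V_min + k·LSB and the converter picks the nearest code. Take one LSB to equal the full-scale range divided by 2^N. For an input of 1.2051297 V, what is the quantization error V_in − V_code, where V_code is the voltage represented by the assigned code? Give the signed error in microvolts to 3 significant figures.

−3.36 µV

Full-scale range = 1.4 V. LSB = 1.4 V / 2^16 ≈ 21.36 µV.
(1.2051297 − (0)) / LSB = 1.2051297 × 65536/1.4 = 56413.8429. Nearest integer: k = 56414.
V_code = 0 + (56414/65536) × 1.4 = 1.2051330566 V.
Error = V_in − V_code = 1.2051297 − (1.2051330566) = −3.36 µV.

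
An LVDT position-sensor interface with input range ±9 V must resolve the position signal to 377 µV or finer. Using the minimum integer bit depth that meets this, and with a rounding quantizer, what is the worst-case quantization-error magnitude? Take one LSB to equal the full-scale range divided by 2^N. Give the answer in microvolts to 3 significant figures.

137 µV

Range = 9 − (-9) = 18 V.
Levels needed ≥ 18/377 µV = 47750. 2^16 = 65536 suffices, so N_min = 16.
LSB = 18 V ÷ 2^16 = 18/65536 V = 274.66 µV.
|e|_max = LSB/2 = 137 µV.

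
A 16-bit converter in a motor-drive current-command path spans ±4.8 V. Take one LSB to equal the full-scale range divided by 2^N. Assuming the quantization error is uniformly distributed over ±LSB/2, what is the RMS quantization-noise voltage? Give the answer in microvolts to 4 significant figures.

The full-scale span is 4.8 − (-4.8) = 9.6 V.
LSB = 9.6 V / 2^16 = 146.484 µV.
σ_q = LSB/√12 = 146.484 µV/3.4641 = 42.29 µV.

42.29 µV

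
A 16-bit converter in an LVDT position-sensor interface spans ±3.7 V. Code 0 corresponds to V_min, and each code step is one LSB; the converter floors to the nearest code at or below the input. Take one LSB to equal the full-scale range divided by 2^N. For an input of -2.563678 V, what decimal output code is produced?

The full-scale span is 3.7 − (-3.7) = 7.4 V. LSB = 7.4 V / 2^16 ≈ 112.9 µV.
code = ⌊(V_in − V_min)/LSB⌋ = ⌊(V_in − V_min) × 2^16 / range⌋
     = ⌊(-2.563678 − (-3.7)) × 65536 / 7.4⌋ = ⌊1.136322 × 65536/7.4⌋
     = ⌊10063.513⌋ = 10063.

10063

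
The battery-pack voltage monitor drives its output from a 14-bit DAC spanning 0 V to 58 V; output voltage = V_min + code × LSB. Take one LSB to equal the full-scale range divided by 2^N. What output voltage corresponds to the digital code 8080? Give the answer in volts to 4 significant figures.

Range is 58 V. LSB = 58 V / 2^14.
V_out = 0 + 8080 × (58/16384) V
      = 0 V + 28.6035 V = 28.6035 V.

28.60 V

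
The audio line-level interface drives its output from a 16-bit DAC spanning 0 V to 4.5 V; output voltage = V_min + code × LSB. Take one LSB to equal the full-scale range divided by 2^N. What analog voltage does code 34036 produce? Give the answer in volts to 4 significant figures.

2.337 V

Full-scale range = 4.5 V. LSB = 4.5 V / 2^16.
V_out = V_min + code × LSB = 0 V + 34036 × 4.5 V / 65536
      = 0 V + 2.33707 V = 2.33707 V.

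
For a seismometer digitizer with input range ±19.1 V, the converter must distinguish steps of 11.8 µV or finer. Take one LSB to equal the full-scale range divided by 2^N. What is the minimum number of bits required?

Full-scale range = 19.1 V − (-19.1 V) = 38.2 V.
Levels needed ≥ 38.2/11.8 µV = 3.237e6. 2^22 = 4194304 suffices, so N_min = 22.

22 bits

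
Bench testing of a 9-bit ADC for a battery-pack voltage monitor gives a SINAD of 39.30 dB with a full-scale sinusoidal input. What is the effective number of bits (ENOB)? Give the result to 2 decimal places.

ENOB = (39.30 − 1.76)/6.02 = 6.2359 bits.

6.24 bits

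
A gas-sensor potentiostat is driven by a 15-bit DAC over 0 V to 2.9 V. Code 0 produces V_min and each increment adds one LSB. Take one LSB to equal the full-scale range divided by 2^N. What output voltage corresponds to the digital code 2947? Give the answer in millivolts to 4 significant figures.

260.8 mV

V_FS = 2.9 V. LSB = 2.9 V / 2^15.
V_out = 0 + 2947 × (2.9/32768) V
      = 0 + 0.260812 = 0.260812 V.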